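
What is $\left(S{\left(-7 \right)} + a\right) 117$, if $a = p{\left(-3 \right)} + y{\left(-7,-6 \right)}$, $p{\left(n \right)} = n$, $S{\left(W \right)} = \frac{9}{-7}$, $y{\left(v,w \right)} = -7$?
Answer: $- \frac{9243}{7} \approx -1320.4$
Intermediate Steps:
$S{\left(W \right)} = - \frac{9}{7}$ ($S{\left(W \right)} = 9 \left(- \frac{1}{7}\right) = - \frac{9}{7}$)
$a = -10$ ($a = -3 - 7 = -10$)
$\left(S{\left(-7 \right)} + a\right) 117 = \left(- \frac{9}{7} - 10\right) 117 = \left(- \frac{79}{7}\right) 117 = - \frac{9243}{7}$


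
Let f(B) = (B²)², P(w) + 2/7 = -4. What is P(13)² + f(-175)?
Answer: 45956641525/49 ≈ 9.3789e+8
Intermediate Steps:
P(w) = -30/7 (P(w) = -2/7 - 4 = -30/7)
f(B) = B⁴
P(13)² + f(-175) = (-30/7)² + (-175)⁴ = 900/49 + 937890625 = 45956641525/49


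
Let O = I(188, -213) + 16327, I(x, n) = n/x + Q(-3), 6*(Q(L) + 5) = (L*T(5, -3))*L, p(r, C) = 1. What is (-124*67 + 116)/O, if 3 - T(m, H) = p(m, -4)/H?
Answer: -1540096/3069263 ≈ -0.50178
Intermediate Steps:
T(m, H) = 3 - 1/H
Q(L) = -5 + 5*L²/9 (Q(L) = -5 + ((L*(3 - 1/(-3)))*L)/6 = -5 + ((L*(3 - 1*(-⅓)))*L)/6 = -5 + ((L*(3 + ⅓))*L)/6 = -5 + ((L*(10/3))*L)/6 = -5 + ((10*L/3)*L)/6 = -5 + (10*L²/3)/6 = -5 + 5*L²/9)
I(x, n) = n/x (I(x, n) = n/x + (-5 + (5/9)*(-3)²) = n/x + (-5 + (5/9)*9) = n/x + (-5 + 5) = n/x + 0 = n/x)
O = 3069263/188 (O = -213/188 + 16327 = 3069263/188 ≈ 16326.)
(-124*67 + 116)/O = (-124*67 + 116)/(3069263/188) = (-8308 + 116)*(188/3069263) = -8192*188/3069263 = -1540096/3069263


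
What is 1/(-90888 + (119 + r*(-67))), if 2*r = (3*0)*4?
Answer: -1/90769 ≈ -1.1017e-5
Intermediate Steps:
r = 0 (r = ((3*0)*4)/2 = (0*4)/2 = (½)*0 = 0)
1/(-90888 + (119 + r*(-67))) = 1/(-90888 + (119 + 0*(-67))) = 1/(-90888 + (119 + 0)) = 1/(-90888 + 119) = 1/(-90769) = -1/90769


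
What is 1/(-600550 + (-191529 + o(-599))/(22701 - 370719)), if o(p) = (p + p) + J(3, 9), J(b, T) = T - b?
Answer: -348018/209002017179 ≈ -1.6651e-6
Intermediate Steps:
o(p) = 6 + 2*p (o(p) = (p + p) + (9 - 1*3) = 2*p + (9 - 3) = 2*p + 6 = 6 + 2*p)
1/(-600550 + (-191529 + o(-599))/(22701 - 370719)) = 1/(-600550 + (-191529 + (6 + 2*(-599)))/(22701 - 370719)) = 1/(-600550 + (-191529 + (6 - 1198))/(-348018)) = 1/(-600550 + (-191529 - 1192)*(-1/348018)) = 1/(-600550 - 192721*(-1/348018)) = 1/(-600550 + 192721/348018) = 1/(-209002017179/348018) = -348018/209002017179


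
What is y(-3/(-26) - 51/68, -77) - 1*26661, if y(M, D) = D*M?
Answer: -1383831/52 ≈ -26612.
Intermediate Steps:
y(-3/(-26) - 51/68, -77) - 1*26661 = -77*(-3/(-26) - 51/68) - 1*26661 = -77*(-3*(-1/26) - 51*1/68) - 26661 = -77*(3/26 - ¾) - 26661 = -77*(-33/52) - 26661 = 2541/52 - 26661 = -1383831/52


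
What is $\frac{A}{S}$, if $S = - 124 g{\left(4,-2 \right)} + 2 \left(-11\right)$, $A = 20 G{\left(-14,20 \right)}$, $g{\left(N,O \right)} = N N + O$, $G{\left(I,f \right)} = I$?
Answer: $\frac{140}{879} \approx 0.15927$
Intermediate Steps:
$g{\left(N,O \right)} = O + N^{2}$ ($g{\left(N,O \right)} = N^{2} + O = O + N^{2}$)
$A = -280$ ($A = 20 \left(-14\right) = -280$)
$S = -1758$ ($S = - 124 \left(-2 + 4^{2}\right) + 2 \left(-11\right) = - 124 \left(-2 + 16\right) - 22 = \left(-124\right) 14 - 22 = -1736 - 22 = -1758$)
$\frac{A}{S} = - \frac{280}{-1758} = \left(-280\right) \left(- \frac{1}{1758}\right) = \frac{140}{879}$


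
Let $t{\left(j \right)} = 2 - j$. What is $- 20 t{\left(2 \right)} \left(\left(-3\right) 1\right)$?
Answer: $0$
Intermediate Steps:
$- 20 t{\left(2 \right)} \left(\left(-3\right) 1\right) = - 20 \left(2 - 2\right) \left(\left(-3\right) 1\right) = - 20 \left(2 - 2\right) \left(-3\right) = \left(-20\right) 0 \left(-3\right) = 0 \left(-3\right) = 0$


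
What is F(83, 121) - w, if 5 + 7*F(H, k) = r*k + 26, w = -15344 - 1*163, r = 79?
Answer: 118129/7 ≈ 16876.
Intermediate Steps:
w = -15507 (w = -15344 - 163 = -15507)
F(H, k) = 3 + 79*k/7 (F(H, k) = -5/7 + (79*k + 26)/7 = -5/7 + (26 + 79*k)/7 = -5/7 + (26/7 + 79*k/7) = 3 + 79*k/7)
F(83, 121) - w = (3 + (79/7)*121) - 1*(-15507) = (3 + 9559/7) + 15507 = 9580/7 + 15507 = 118129/7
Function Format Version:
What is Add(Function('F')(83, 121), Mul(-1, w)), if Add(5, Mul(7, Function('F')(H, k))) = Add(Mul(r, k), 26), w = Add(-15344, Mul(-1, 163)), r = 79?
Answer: Rational(118129, 7) ≈ 16876.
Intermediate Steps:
w = -15507 (w = Add(-15344, -163) = -15507)
Function('F')(H, k) = Add(3, Mul(Rational(79, 7), k)) (Function('F')(H, k) = Add(Rational(-5, 7), Mul(Rational(1, 7), Add(Mul(79, k), 26))) = Add(Rational(-5, 7), Mul(Rational(1, 7), Add(26, Mul(79, k)))) = Add(Rational(-5, 7), Add(Rational(26, 7), Mul(Rational(79, 7), k))) = Add(3, Mul(Rational(79, 7), k)))
Add(Function('F')(83, 121), Mul(-1, w)) = Add(Add(3, Mul(Rational(79, 7), 121)), Mul(-1, -15507)) = Add(Add(3, Rational(9559, 7)), 15507) = Add(Rational(9580, 7), 15507) = Rational(118129, 7)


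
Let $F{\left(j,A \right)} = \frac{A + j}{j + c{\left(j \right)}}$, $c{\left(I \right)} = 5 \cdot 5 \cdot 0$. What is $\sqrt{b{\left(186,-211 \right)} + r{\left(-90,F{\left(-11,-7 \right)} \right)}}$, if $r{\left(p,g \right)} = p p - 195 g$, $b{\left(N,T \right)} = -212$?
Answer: $\frac{\sqrt{915838}}{11} \approx 87.0$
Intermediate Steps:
$c{\left(I \right)} = 0$ ($c{\left(I \right)} = 25 \cdot 0 = 0$)
$F{\left(j,A \right)} = \frac{A + j}{j}$ ($F{\left(j,A \right)} = \frac{A + j}{j + 0} = \frac{A + j}{j}$)
$r{\left(p,g \right)} = p^{2} - 195 g$
$\sqrt{b{\left(186,-211 \right)} + r{\left(-90,F{\left(-11,-7 \right)} \right)}} = \sqrt{-212 + \left(\left(-90\right)^{2} - 195 \frac{-7 - 11}{-11}\right)} = \sqrt{-212 + \left(8100 - 195 \left(\left(- \frac{1}{11}\right) \left(-18\right)\right)\right)} = \sqrt{-212 + \left(8100 - \frac{3510}{11}\right)} = \sqrt{-212 + \frac{85590}{11}} = \sqrt{\frac{83258}{11}} = \frac{\sqrt{915838}}{11}$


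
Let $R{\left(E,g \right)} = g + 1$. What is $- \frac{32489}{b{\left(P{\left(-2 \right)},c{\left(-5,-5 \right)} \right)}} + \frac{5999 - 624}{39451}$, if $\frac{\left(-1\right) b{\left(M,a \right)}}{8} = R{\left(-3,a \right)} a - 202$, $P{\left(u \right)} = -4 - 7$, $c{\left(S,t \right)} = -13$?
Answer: $- \frac{1279745539}{14517968} \approx -88.149$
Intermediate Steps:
$R{\left(E,g \right)} = 1 + g$
$P{\left(u \right)} = -11$
$b{\left(M,a \right)} = 1616 - 8 a \left(1 + a\right)$ ($b{\left(M,a \right)} = - 8 \left(\left(1 + a\right) a - 202\right) = - 8 \left(a \left(1 + a\right) - 202\right) = - 8 \left(-202 + a \left(1 + a\right)\right) = 1616 - 8 a \left(1 + a\right)$)
$- \frac{32489}{b{\left(P{\left(-2 \right)},c{\left(-5,-5 \right)} \right)}} + \frac{5999 - 624}{39451} = - \frac{32489}{1616 - - 104 \left(1 - 13\right)} + \frac{5999 - 624}{39451} = - \frac{32489}{1616 - \left(-104\right) \left(-12\right)} + \left(5999 - 624\right) \frac{1}{39451} = - \frac{32489}{1616 - 1248} + 5375 \cdot \frac{1}{39451} = - \frac{32489}{368} + \frac{5375}{39451} = - \frac{1279745539}{14517968}$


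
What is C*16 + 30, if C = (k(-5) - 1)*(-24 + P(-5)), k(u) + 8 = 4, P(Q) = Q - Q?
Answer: 1950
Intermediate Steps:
P(Q) = 0
k(u) = -4 (k(u) = -8 + 4 = -4)
C = 120 (C = (-4 - 1)*(-24 + 0) = -5*(-24) = 120)
C*16 + 30 = 120*16 + 30 = 1920 + 30 = 1950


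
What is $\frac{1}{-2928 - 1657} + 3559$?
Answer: $\frac{16318014}{4585} \approx 3559.0$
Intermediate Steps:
$\frac{1}{-2928 - 1657} + 3559 = \frac{1}{-4585} + 3559 = - \frac{1}{4585} + 3559 = \frac{16318014}{4585}$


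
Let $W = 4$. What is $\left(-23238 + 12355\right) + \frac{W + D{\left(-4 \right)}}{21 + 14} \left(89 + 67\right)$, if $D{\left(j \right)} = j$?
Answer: $-10883$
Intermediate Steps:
$\left(-23238 + 12355\right) + \frac{W + D{\left(-4 \right)}}{21 + 14} \left(89 + 67\right) = \left(-23238 + 12355\right) + \frac{4 - 4}{21 + 14} \left(89 + 67\right) = -10883 + \frac{0}{35} \cdot 156 = -10883 + 0 \cdot \frac{1}{35} \cdot 156 = -10883 + 0 \cdot 156 = -10883 + 0 = -10883$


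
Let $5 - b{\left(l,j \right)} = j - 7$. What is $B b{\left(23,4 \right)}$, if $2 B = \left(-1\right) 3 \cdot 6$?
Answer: $-72$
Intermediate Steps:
$b{\left(l,j \right)} = 12 - j$ ($b{\left(l,j \right)} = 5 - \left(j - 7\right) = 5 - \left(-7 + j\right) = 12 - j$)
$B = -9$ ($B = \frac{\left(-1\right) 3 \cdot 6}{2} = \frac{\left(-3\right) 6}{2} = \frac{1}{2} \left(-18\right) = -9$)
$B b{\left(23,4 \right)} = - 9 \left(12 - 4\right) = \left(-9\right) 8 = -72$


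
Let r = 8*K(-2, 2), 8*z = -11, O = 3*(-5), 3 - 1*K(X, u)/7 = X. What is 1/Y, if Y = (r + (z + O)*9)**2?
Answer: 64/1125721 ≈ 5.6852e-5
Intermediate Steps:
K(X, u) = 21 - 7*X
O = -15
z = -11/8 (z = (1/8)*(-11) = -11/8 ≈ -1.3750)
r = 280 (r = 8*(21 - 7*(-2)) = 8*(21 + 14) = 8*35 = 280)
Y = 1125721/64 (Y = (280 + (-11/8 - 15)*9)**2 = (280 - 131/8*9)**2 = (280 - 1179/8)**2 = (1061/8)**2 = 1125721/64 ≈ 17589.)
1/Y = 1/(1125721/64) = 64/1125721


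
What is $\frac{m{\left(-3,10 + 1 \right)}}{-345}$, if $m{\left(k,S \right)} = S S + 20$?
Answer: $- \frac{47}{115} \approx -0.4087$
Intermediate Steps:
$m{\left(k,S \right)} = 20 + S^{2}$ ($m{\left(k,S \right)} = S^{2} + 20 = 20 + S^{2}$)
$\frac{m{\left(-3,10 + 1 \right)}}{-345} = \frac{20 + \left(10 + 1\right)^{2}}{-345} = \left(20 + 11^{2}\right) \left(- \frac{1}{345}\right) = \left(20 + 121\right) \left(- \frac{1}{345}\right) = 141 \left(- \frac{1}{345}\right) = - \frac{47}{115}$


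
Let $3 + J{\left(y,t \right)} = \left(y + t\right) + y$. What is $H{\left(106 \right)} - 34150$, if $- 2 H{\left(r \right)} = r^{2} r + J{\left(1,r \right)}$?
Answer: $- \frac{1259421}{2} \approx -6.2971 \cdot 10^{5}$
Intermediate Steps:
$J{\left(y,t \right)} = -3 + t + 2 y$ ($J{\left(y,t \right)} = -3 + \left(\left(y + t\right) + y\right) = -3 + \left(\left(t + y\right) + y\right) = -3 + \left(t + 2 y\right) = -3 + t + 2 y$)
$H{\left(r \right)} = \frac{1}{2} - \frac{r}{2} - \frac{r^{3}}{2}$ ($H{\left(r \right)} = - \frac{r^{2} r + \left(-3 + r + 2 \cdot 1\right)}{2} = - \frac{r^{3} + \left(-3 + r + 2\right)}{2} = - \frac{r^{3} + \left(-1 + r\right)}{2} = - \frac{-1 + r + r^{3}}{2} = \frac{1}{2} - \frac{r}{2} - \frac{r^{3}}{2}$)
$H{\left(106 \right)} - 34150 = \left(\frac{1}{2} - 53 - \frac{106^{3}}{2}\right) - 34150 = \left(\frac{1}{2} - 53 - 595508\right) - 34150 = - \frac{1191121}{2} - 34150 = - \frac{1259421}{2}$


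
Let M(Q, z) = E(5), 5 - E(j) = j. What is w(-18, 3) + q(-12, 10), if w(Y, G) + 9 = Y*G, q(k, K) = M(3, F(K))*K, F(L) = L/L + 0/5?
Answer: -63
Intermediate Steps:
E(j) = 5 - j
F(L) = 1 (F(L) = 1 + 0*(⅕) = 1 + 0 = 1)
M(Q, z) = 0 (M(Q, z) = 5 - 1*5 = 5 - 5 = 0)
q(k, K) = 0 (q(k, K) = 0*K = 0)
w(Y, G) = -9 + G*Y (w(Y, G) = -9 + Y*G = -9 + G*Y)
w(-18, 3) + q(-12, 10) = (-9 + 3*(-18)) + 0 = (-9 - 54) + 0 = -63 + 0 = -63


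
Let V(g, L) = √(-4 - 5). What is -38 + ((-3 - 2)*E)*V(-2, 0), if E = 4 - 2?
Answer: -38 - 30*I ≈ -38.0 - 30.0*I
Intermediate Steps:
V(g, L) = 3*I (V(g, L) = √(-9) = 3*I)
E = 2
-38 + ((-3 - 2)*E)*V(-2, 0) = -38 + ((-3 - 2)*2)*(3*I) = -38 + (-5*2)*(3*I) = -38 - 30*I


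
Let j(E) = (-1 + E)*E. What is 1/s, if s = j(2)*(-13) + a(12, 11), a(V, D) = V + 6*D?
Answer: 1/52 ≈ 0.019231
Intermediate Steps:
j(E) = E*(-1 + E)
s = 52 (s = (2*(-1 + 2))*(-13) + (12 + 6*11) = (2*1)*(-13) + (12 + 66) = 2*(-13) + 78 = -26 + 78 = 52)
1/s = 1/52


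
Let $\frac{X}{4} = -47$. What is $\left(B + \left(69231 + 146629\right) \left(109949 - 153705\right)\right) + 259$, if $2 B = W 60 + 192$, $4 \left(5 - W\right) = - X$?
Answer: $-9445171065$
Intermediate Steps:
$X = -188$ ($X = 4 \left(-47\right) = -188$)
$W = -42$ ($W = 5 - \frac{\left(-1\right) \left(-188\right)}{4} = 5 - 47 = -42$)
$B = -1164$ ($B = \frac{\left(-42\right) 60 + 192}{2} = \frac{-2520 + 192}{2} = \frac{1}{2} \left(-2328\right) = -1164$)
$\left(B + \left(69231 + 146629\right) \left(109949 - 153705\right)\right) + 259 = \left(-1164 + \left(69231 + 146629\right) \left(109949 - 153705\right)\right) + 259 = \left(-1164 + 215860 \left(-43756\right)\right) + 259 = \left(-1164 - 9445170160\right) + 259 = -9445171324 + 259 = -9445171065$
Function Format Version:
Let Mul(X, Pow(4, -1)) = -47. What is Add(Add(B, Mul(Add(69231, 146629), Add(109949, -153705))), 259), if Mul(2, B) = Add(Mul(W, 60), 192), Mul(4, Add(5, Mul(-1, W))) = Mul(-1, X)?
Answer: -9445171065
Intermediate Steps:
X = -188 (X = Mul(4, -47) = -188)
W = -42 (W = Add(5, Mul(Rational(-1, 4), Mul(-1, -188))) = Add(5, Mul(Rational(-1, 4), 188)) = Add(5, -47) = -42)
B = -1164 (B = Mul(Rational(1, 2), Add(Mul(-42, 60), 192)) = Mul(Rational(1, 2), Add(-2520, 192)) = Mul(Rational(1, 2), -2328) = -1164)
Add(Add(B, Mul(Add(69231, 146629), Add(109949, -153705))), 259) = Add(Add(-1164, Mul(Add(69231, 146629), Add(109949, -153705))), 259) = Add(Add(-1164, Mul(215860, -43756)), 259) = Add(Add(-1164, -9445170160), 259) = Add(-9445171324, 259) = -9445171065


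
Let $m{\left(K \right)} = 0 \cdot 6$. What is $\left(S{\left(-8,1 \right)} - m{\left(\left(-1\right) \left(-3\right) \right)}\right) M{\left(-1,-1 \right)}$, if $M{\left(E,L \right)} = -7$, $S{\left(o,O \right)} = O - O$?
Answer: $0$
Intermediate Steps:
$S{\left(o,O \right)} = 0$
$m{\left(K \right)} = 0$
$\left(S{\left(-8,1 \right)} - m{\left(\left(-1\right) \left(-3\right) \right)}\right) M{\left(-1,-1 \right)} = \left(0 - 0\right) \left(-7\right) = \left(0 + 0\right) \left(-7\right) = 0 \left(-7\right) = 0$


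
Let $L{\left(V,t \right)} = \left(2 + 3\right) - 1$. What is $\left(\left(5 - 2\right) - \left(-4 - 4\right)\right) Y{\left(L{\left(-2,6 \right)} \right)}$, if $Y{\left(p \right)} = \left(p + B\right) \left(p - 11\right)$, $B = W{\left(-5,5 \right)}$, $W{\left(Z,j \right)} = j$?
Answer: $-693$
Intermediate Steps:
$B = 5$
$L{\left(V,t \right)} = 4$ ($L{\left(V,t \right)} = 5 - 1 = 4$)
$Y{\left(p \right)} = \left(-11 + p\right) \left(5 + p\right)$ ($Y{\left(p \right)} = \left(p + 5\right) \left(p - 11\right) = \left(5 + p\right) \left(-11 + p\right) = \left(-11 + p\right) \left(5 + p\right)$)
$\left(\left(5 - 2\right) - \left(-4 - 4\right)\right) Y{\left(L{\left(-2,6 \right)} \right)} = \left(\left(5 - 2\right) - \left(-4 - 4\right)\right) \left(-55 + 4^{2} - 24\right) = \left(\left(5 - 2\right) - \left(-4 - 4\right)\right) \left(-55 + 16 - 24\right) = \left(3 - -8\right) \left(-63\right) = \left(3 + 8\right) \left(-63\right) = 11 \left(-63\right) = -693$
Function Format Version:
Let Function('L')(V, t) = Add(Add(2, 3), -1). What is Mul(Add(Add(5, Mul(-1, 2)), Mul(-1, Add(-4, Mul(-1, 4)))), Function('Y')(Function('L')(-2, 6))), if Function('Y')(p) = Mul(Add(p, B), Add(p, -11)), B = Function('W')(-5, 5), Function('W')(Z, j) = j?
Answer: -693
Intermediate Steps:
B = 5
Function('L')(V, t) = 4 (Function('L')(V, t) = Add(5, -1) = 4)
Function('Y')(p) = Mul(Add(-11, p), Add(5, p)) (Function('Y')(p) = Mul(Add(p, 5), Add(p, -11)) = Mul(Add(5, p), Add(-11, p)) = Mul(Add(-11, p), Add(5, p)))
Mul(Add(Add(5, Mul(-1, 2)), Mul(-1, Add(-4, Mul(-1, 4)))), Function('Y')(Function('L')(-2, 6))) = Mul(Add(Add(5, Mul(-1, 2)), Mul(-1, Add(-4, Mul(-1, 4)))), Add(-55, Pow(4, 2), Mul(-6, 4))) = Mul(Add(Add(5, -2), Mul(-1, Add(-4, -4))), Add(-55, 16, -24)) = Mul(Add(3, Mul(-1, -8)), -63) = Mul(Add(3, 8), -63) = Mul(11, -63) = -693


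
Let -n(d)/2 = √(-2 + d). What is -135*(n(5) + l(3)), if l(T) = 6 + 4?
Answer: -1350 + 270*√3 ≈ -882.35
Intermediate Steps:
n(d) = -2*√(-2 + d)
l(T) = 10
-135*(n(5) + l(3)) = -135*(-2*√(-2 + 5) + 10) = -135*(-2*√3 + 10) = -135*(10 - 2*√3) = -1350 + 270*√3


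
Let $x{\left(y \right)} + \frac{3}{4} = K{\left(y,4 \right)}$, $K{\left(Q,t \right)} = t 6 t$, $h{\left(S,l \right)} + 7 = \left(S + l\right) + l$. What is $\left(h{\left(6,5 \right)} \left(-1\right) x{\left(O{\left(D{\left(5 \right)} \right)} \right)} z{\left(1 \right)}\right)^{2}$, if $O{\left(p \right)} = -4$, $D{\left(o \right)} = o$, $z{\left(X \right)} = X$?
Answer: $\frac{11758041}{16} \approx 7.3488 \cdot 10^{5}$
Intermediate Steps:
$h{\left(S,l \right)} = -7 + S + 2 l$ ($h{\left(S,l \right)} = -7 + \left(\left(S + l\right) + l\right) = -7 + \left(S + 2 l\right) = -7 + S + 2 l$)
$K{\left(Q,t \right)} = 6 t^{2}$ ($K{\left(Q,t \right)} = 6 t t = 6 t^{2}$)
$x{\left(y \right)} = \frac{381}{4}$ ($x{\left(y \right)} = - \frac{3}{4} + 6 \cdot 4^{2} = - \frac{3}{4} + 6 \cdot 16 = - \frac{3}{4} + 96 = \frac{381}{4}$)
$\left(h{\left(6,5 \right)} \left(-1\right) x{\left(O{\left(D{\left(5 \right)} \right)} \right)} z{\left(1 \right)}\right)^{2} = \left(\left(-7 + 6 + 2 \cdot 5\right) \left(-1\right) \frac{381}{4} \cdot 1\right)^{2} = \left(\left(-7 + 6 + 10\right) \left(-1\right) \frac{381}{4} \cdot 1\right)^{2} = \left(9 \left(-1\right) \frac{381}{4} \cdot 1\right)^{2} = \left(\left(-9\right) \frac{381}{4} \cdot 1\right)^{2} = \left(\left(- \frac{3429}{4}\right) 1\right)^{2} = \left(- \frac{3429}{4}\right)^{2} = \frac{11758041}{16}$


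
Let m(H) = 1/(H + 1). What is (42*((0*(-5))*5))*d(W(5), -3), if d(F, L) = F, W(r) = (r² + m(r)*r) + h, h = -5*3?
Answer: 0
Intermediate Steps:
h = -15
m(H) = 1/(1 + H)
W(r) = -15 + r² + r/(1 + r) (W(r) = (r² + r/(1 + r)) - 15 = -15 + r² + r/(1 + r))
(42*((0*(-5))*5))*d(W(5), -3) = (42*((0*(-5))*5))*((5 + (1 + 5)*(-15 + 5²))/(1 + 5)) = (42*(0*5))*((5 + 6*(-15 + 25))/6) = (42*0)*((5 + 6*10)/6) = 0*((5 + 60)/6) = 0*((⅙)*65) = 0*(65/6) = 0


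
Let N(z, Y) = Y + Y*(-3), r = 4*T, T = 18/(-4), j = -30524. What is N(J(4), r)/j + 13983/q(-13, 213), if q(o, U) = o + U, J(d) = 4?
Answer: 106702473/1526200 ≈ 69.914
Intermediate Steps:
T = -9/2 (T = 18*(-¼) = -9/2 ≈ -4.5000)
r = -18 (r = 4*(-9/2) = -18)
q(o, U) = U + o
N(z, Y) = -2*Y (N(z, Y) = Y - 3*Y = -2*Y)
N(J(4), r)/j + 13983/q(-13, 213) = -2*(-18)/(-30524) + 13983/(213 - 13) = 36*(-1/30524) + 13983/200 = -9/7631 + 13983*(1/200) = -9/7631 + 13983/200 = 106702473/1526200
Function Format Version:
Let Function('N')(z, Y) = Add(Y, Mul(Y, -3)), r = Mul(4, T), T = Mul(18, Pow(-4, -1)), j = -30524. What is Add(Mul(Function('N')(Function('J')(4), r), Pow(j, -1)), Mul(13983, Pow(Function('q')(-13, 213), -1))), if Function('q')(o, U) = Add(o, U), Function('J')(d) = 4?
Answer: Rational(106702473, 1526200) ≈ 69.914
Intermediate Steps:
T = Rational(-9, 2) (T = Mul(18, Rational(-1, 4)) = Rational(-9, 2) ≈ -4.5000)
r = -18 (r = Mul(4, Rational(-9, 2)) = -18)
Function('q')(o, U) = Add(U, o)
Function('N')(z, Y) = Mul(-2, Y) (Function('N')(z, Y) = Add(Y, Mul(-3, Y)) = Mul(-2, Y))
Add(Mul(Function('N')(Function('J')(4), r), Pow(j, -1)), Mul(13983, Pow(Function('q')(-13, 213), -1))) = Add(Mul(Mul(-2, -18), Pow(-30524, -1)), Mul(13983, Pow(Add(213, -13), -1))) = Add(Mul(36, Rational(-1, 30524)), Mul(13983, Pow(200, -1))) = Add(Rational(-9, 7631), Mul(13983, Rational(1, 200))) = Add(Rational(-9, 7631), Rational(13983, 200)) = Rational(106702473, 1526200)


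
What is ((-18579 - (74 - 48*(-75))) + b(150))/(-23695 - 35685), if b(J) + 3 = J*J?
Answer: -61/14845 ≈ -0.0041091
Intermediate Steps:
b(J) = -3 + J² (b(J) = -3 + J*J = -3 + J²)
((-18579 - (74 - 48*(-75))) + b(150))/(-23695 - 35685) = ((-18579 - (74 - 48*(-75))) + (-3 + 150²))/(-23695 - 35685) = ((-18579 - (74 + 3600)) + (-3 + 22500))/(-59380) = ((-18579 - 1*3674) + 22497)*(-1/59380) = ((-18579 - 3674) + 22497)*(-1/59380) = (-22253 + 22497)*(-1/59380) = 244*(-1/59380) = -61/14845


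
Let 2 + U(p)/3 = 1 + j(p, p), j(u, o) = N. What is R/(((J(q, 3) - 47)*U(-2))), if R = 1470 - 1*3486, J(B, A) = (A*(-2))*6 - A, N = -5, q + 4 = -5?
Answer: -56/43 ≈ -1.3023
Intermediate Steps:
q = -9 (q = -4 - 5 = -9)
j(u, o) = -5
U(p) = -18 (U(p) = -6 + 3*(1 - 5) = -6 + 3*(-4) = -6 - 12 = -18)
J(B, A) = -13*A (J(B, A) = -2*A*6 - A = -12*A - A = -13*A)
R = -2016 (R = 1470 - 3486 = -2016)
R/(((J(q, 3) - 47)*U(-2))) = -2016*(-1/(18*(-13*3 - 47))) = -2016*(-1/(18*(-39 - 47))) = -2016/((-86*(-18))) = -2016/1548 = -2016*1/1548 = -56/43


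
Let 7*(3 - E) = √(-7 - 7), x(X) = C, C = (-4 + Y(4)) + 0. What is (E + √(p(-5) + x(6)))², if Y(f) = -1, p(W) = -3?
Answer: (21 - I*√14 + 14*I*√2)²/49 ≈ 3.738 + 13.763*I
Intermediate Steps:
C = -5 (C = (-4 - 1) + 0 = -5 + 0 = -5)
x(X) = -5
E = 3 - I*√14/7 (E = 3 - √(-7 - 7)/7 = 3 - I*√14/7 ≈ 3.0 - 0.53452*I)
(E + √(p(-5) + x(6)))² = ((3 - I*√14/7) + √(-3 - 5))² = ((3 - I*√14/7) + √(-8))² = ((3 - I*√14/7) + 2*I*√2)² = (3 + 2*I*√2 - I*√14/7)²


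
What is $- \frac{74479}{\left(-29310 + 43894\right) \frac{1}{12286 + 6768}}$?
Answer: $- \frac{709561433}{7292} \approx -97307.0$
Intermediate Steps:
$- \frac{74479}{\left(-29310 + 43894\right) \frac{1}{12286 + 6768}} = - \frac{74479}{14584 \cdot \frac{1}{19054}} = - \frac{74479}{\frac{7292}{9527}} = \left(-74479\right) \frac{9527}{7292} = - \frac{709561433}{7292}$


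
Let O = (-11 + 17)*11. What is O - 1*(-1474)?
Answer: 1540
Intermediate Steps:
O = 66 (O = 6*11 = 66)
O - 1*(-1474) = 66 - 1*(-1474) = 66 + 1474 = 1540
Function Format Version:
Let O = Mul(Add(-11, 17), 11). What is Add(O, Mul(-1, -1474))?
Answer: 1540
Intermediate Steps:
O = 66 (O = Mul(6, 11) = 66)
Add(O, Mul(-1, -1474)) = Add(66, Mul(-1, -1474)) = Add(66, 1474) = 1540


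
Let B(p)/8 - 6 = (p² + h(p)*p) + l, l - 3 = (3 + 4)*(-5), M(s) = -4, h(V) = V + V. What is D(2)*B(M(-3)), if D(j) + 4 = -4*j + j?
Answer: -1760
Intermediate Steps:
h(V) = 2*V
l = -32 (l = 3 + (3 + 4)*(-5) = 3 + 7*(-5) = 3 - 35 = -32)
B(p) = -208 + 24*p² (B(p) = 48 + 8*((p² + (2*p)*p) - 32) = 48 + 8*((p² + 2*p²) - 32) = 48 + 8*(3*p² - 32) = 48 + 8*(-32 + 3*p²) = 48 + (-256 + 24*p²) = -208 + 24*p²)
D(j) = -4 - 3*j (D(j) = -4 + (-4*j + j) = -4 - 3*j)
D(2)*B(M(-3)) = (-4 - 3*2)*(-208 + 24*(-4)²) = (-4 - 6)*(-208 + 24*16) = -10*(-208 + 384) = -10*176 = -1760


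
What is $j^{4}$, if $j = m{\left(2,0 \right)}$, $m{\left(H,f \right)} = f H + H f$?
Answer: $0$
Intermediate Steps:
$m{\left(H,f \right)} = 2 H f$ ($m{\left(H,f \right)} = H f + H f = 2 H f$)
$j = 0$ ($j = 2 \cdot 2 \cdot 0 = 0$)
$j^{4} = 0^{4} = 0$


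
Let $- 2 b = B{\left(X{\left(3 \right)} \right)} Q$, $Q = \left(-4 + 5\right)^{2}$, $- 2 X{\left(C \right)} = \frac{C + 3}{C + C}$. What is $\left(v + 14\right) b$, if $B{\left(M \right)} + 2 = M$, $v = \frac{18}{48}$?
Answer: $\frac{575}{32} \approx 17.969$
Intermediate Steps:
$X{\left(C \right)} = - \frac{3 + C}{4 C}$ ($X{\left(C \right)} = - \frac{\left(C + 3\right) \frac{1}{C + C}}{2} = - \frac{\left(3 + C\right) \frac{1}{2 C}}{2} = - \frac{\frac{1}{2} \frac{1}{C} \left(3 + C\right)}{2} = - \frac{3 + C}{4 C}$)
$v = \frac{3}{8}$ ($v = 18 \cdot \frac{1}{48} = \frac{3}{8} \approx 0.375$)
$B{\left(M \right)} = -2 + M$
$Q = 1$ ($Q = 1^{2} = 1$)
$b = \frac{5}{4}$ ($b = - \frac{\left(-2 + \frac{-3 - 3}{4 \cdot 3}\right) 1}{2} = - \frac{\left(-2 + \frac{1}{4} \cdot \frac{1}{3} \left(-3 - 3\right)\right) 1}{2} = - \frac{\left(-2 + \frac{1}{4} \cdot \frac{1}{3} \left(-6\right)\right) 1}{2} = - \frac{\left(-2 - \frac{1}{2}\right) 1}{2} = - \frac{\left(- \frac{5}{2}\right) 1}{2} = \left(- \frac{1}{2}\right) \left(- \frac{5}{2}\right) = \frac{5}{4} \approx 1.25$)
$\left(v + 14\right) b = \left(\frac{3}{8} + 14\right) \frac{5}{4} = \frac{115}{8} \cdot \frac{5}{4} = \frac{575}{32}$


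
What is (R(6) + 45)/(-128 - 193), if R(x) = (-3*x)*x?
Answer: 21/107 ≈ 0.19626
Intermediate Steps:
R(x) = -3*x²
(R(6) + 45)/(-128 - 193) = (-3*6² + 45)/(-128 - 193) = (-3*36 + 45)/(-321) = (-108 + 45)*(-1/321) = -63*(-1/321) = 21/107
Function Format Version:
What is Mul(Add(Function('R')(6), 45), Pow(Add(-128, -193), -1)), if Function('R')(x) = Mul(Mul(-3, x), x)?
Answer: Rational(21, 107) ≈ 0.19626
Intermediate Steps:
Function('R')(x) = Mul(-3, Pow(x, 2))
Mul(Add(Function('R')(6), 45), Pow(Add(-128, -193), -1)) = Mul(Add(Mul(-3, Pow(6, 2)), 45), Pow(Add(-128, -193), -1)) = Mul(Add(Mul(-3, 36), 45), Pow(-321, -1)) = Mul(Add(-108, 45), Rational(-1, 321)) = Mul(-63, Rational(-1, 321)) = Rational(21, 107)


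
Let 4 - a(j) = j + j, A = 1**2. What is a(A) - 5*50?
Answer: -248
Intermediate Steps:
A = 1
a(j) = 4 - 2*j (a(j) = 4 - (j + j) = 4 - 2*j)
a(A) - 5*50 = (4 - 2*1) - 5*50 = (4 - 2) - 250 = 2 - 250 = -248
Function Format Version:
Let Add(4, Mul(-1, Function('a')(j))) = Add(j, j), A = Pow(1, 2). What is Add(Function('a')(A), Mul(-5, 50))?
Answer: -248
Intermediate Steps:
A = 1
Function('a')(j) = Add(4, Mul(-2, j)) (Function('a')(j) = Add(4, Mul(-1, Add(j, j))) = Add(4, Mul(-1, Mul(2, j))) = Add(4, Mul(-2, j)))
Add(Function('a')(A), Mul(-5, 50)) = Add(Add(4, Mul(-2, 1)), Mul(-5, 50)) = Add(Add(4, -2), -250) = Add(2, -250) = -248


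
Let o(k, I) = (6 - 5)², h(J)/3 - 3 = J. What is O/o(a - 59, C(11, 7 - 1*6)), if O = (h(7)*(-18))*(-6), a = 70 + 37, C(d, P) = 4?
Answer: 3240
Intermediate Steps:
h(J) = 9 + 3*J
a = 107
o(k, I) = 1 (o(k, I) = 1² = 1)
O = 3240 (O = ((9 + 3*7)*(-18))*(-6) = ((9 + 21)*(-18))*(-6) = (30*(-18))*(-6) = -540*(-6) = 3240)
O/o(a - 59, C(11, 7 - 1*6)) = 3240/1 = 3240*1 = 3240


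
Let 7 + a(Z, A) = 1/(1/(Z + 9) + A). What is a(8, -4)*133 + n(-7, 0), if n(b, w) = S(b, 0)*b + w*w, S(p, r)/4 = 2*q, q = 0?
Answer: -64638/67 ≈ -964.75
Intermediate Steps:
S(p, r) = 0 (S(p, r) = 4*(2*0) = 4*0 = 0)
a(Z, A) = -7 + 1/(A + 1/(9 + Z)) (a(Z, A) = -7 + 1/(1/(Z + 9) + A) = -7 + 1/(1/(9 + Z) + A) = -7 + 1/(A + 1/(9 + Z)))
n(b, w) = w² (n(b, w) = 0*b + w*w = 0 + w² = w²)
a(8, -4)*133 + n(-7, 0) = ((2 + 8 - 63*(-4) - 7*(-4)*8)/(1 + 9*(-4) - 4*8))*133 + 0² = ((2 + 8 + 252 + 224)/(1 - 36 - 32))*133 + 0 = (486/(-67))*133 + 0 = -1/67*486*133 + 0 = -486/67*133 + 0 = -64638/67 + 0 = -64638/67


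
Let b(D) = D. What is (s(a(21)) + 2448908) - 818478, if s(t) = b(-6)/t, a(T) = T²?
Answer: 239673208/147 ≈ 1.6304e+6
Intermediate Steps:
s(t) = -6/t
(s(a(21)) + 2448908) - 818478 = (-6/(21²) + 2448908) - 818478 = (-6/441 + 2448908) - 818478 = (-6*1/441 + 2448908) - 818478 = (-2/147 + 2448908) - 818478 = 359989474/147 - 818478 = 239673208/147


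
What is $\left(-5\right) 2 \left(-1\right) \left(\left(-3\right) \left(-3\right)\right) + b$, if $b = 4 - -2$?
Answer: $96$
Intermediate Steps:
$b = 6$ ($b = 4 + 2 = 6$)
$\left(-5\right) 2 \left(-1\right) \left(\left(-3\right) \left(-3\right)\right) + b = \left(-5\right) 2 \left(-1\right) \left(\left(-3\right) \left(-3\right)\right) + 6 = \left(-10\right) \left(-1\right) 9 + 6 = 10 \cdot 9 + 6 = 90 + 6 = 96$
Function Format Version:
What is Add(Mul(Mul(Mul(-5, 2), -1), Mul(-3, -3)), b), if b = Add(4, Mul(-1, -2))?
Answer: 96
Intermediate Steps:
b = 6 (b = Add(4, 2) = 6)
Add(Mul(Mul(Mul(-5, 2), -1), Mul(-3, -3)), b) = Add(Mul(Mul(Mul(-5, 2), -1), Mul(-3, -3)), 6) = Add(Mul(Mul(-10, -1), 9), 6) = Add(Mul(10, 9), 6) = Add(90, 6) = 96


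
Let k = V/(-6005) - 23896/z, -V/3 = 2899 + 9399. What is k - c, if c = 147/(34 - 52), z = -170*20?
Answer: 65351087/3062550 ≈ 21.339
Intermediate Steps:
V = -36894 (V = -3*(2899 + 9399) = -3*12298 = -36894)
z = -3400
c = -49/6 (c = 147/(-18) = -1/18*147 = -49/6 ≈ -8.1667)
k = 6723377/510425 (k = -36894/(-6005) - 23896/(-3400) = -36894*(-1/6005) - 23896*(-1/3400) = 36894/6005 + 2987/425 = 6723377/510425 ≈ 13.172)
k - c = 6723377/510425 - 1*(-49/6) = 6723377/510425 + 49/6 = 65351087/3062550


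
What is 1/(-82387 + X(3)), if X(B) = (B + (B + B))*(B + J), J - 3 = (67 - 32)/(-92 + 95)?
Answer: -1/82228 ≈ -1.2161e-5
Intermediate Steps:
J = 44/3 (J = 3 + (67 - 32)/(-92 + 95) = 3 + 35/3 = 44/3 ≈ 14.667)
X(B) = 3*B*(44/3 + B) (X(B) = (B + (B + B))*(B + 44/3) = (B + 2*B)*(44/3 + B) = (3*B)*(44/3 + B) = 3*B*(44/3 + B))
1/(-82387 + X(3)) = 1/(-82387 + 3*(44 + 3*3)) = 1/(-82387 + 3*(44 + 9)) = 1/(-82387 + 3*53) = 1/(-82387 + 159) = 1/(-82228) = -1/82228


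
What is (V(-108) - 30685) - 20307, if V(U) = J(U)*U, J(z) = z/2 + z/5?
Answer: -214136/5 ≈ -42827.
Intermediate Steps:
J(z) = 7*z/10 (J(z) = z*(1/2) + z*(1/5) = z/2 + z/5 = 7*z/10)
V(U) = 7*U**2/10 (V(U) = (7*U/10)*U = 7*U**2/10)
(V(-108) - 30685) - 20307 = ((7/10)*(-108)**2 - 30685) - 20307 = ((7/10)*11664 - 30685) - 20307 = (40824/5 - 30685) - 20307 = -112601/5 - 20307 = -214136/5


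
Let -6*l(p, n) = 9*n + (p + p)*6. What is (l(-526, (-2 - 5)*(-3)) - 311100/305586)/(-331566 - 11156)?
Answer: -103846471/34910348364 ≈ -0.0029747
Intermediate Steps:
l(p, n) = -2*p - 3*n/2 (l(p, n) = -(9*n + (p + p)*6)/6 = -(9*n + (2*p)*6)/6 = -(9*n + 12*p)/6 = -2*p - 3*n/2)
(l(-526, (-2 - 5)*(-3)) - 311100/305586)/(-331566 - 11156) = ((-2*(-526) - 3*(-2 - 5)*(-3)/2) - 311100/305586)/(-331566 - 11156) = ((1052 - (-21)*(-3)/2) - 311100*1/305586)/(-342722) = ((1052 - 3/2*21) - 51850/50931)*(-1/342722) = ((1052 - 63/2) - 51850/50931)*(-1/342722) = (2041/2 - 51850/50931)*(-1/342722) = (103846471/101862)*(-1/342722) = -103846471/34910348364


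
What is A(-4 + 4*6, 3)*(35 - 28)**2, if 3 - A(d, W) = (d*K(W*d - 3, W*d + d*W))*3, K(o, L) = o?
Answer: -167433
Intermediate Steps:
A(d, W) = 3 - 3*d*(-3 + W*d) (A(d, W) = 3 - d*(W*d - 3)*3 = 3 - d*(-3 + W*d)*3 = 3 - 3*d*(-3 + W*d))
A(-4 + 4*6, 3)*(35 - 28)**2 = (3 - 3*(-4 + 4*6)*(-3 + 3*(-4 + 4*6)))*(35 - 28)**2 = (3 - 3*(-4 + 24)*(-3 + 3*(-4 + 24)))*7**2 = (3 - 3*20*(-3 + 3*20))*49 = (3 - 3*20*(-3 + 60))*49 = (3 - 3*20*57)*49 = (3 - 3420)*49 = -3417*49 = -167433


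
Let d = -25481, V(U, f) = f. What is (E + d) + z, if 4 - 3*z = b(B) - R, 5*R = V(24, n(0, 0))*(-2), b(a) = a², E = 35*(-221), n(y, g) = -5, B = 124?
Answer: -115018/3 ≈ -38339.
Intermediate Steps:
E = -7735
R = 2 (R = (-5*(-2))/5 = (⅕)*10 = 2)
z = -15370/3 (z = 4/3 - (124² - 1*2)/3 = 4/3 - (15376 - 2)/3 = 4/3 - ⅓*15374 = 4/3 - 15374/3 = -15370/3 ≈ -5123.3)
(E + d) + z = (-7735 - 25481) - 15370/3 = -33216 - 15370/3 = -115018/3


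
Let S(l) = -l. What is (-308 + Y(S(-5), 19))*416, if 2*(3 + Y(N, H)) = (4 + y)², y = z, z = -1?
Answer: -127504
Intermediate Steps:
y = -1
Y(N, H) = 3/2 (Y(N, H) = -3 + (4 - 1)²/2 = -3 + (½)*3² = -3 + (½)*9 = -3 + 9/2 = 3/2)
(-308 + Y(S(-5), 19))*416 = (-308 + 3/2)*416 = -613/2*416 = -127504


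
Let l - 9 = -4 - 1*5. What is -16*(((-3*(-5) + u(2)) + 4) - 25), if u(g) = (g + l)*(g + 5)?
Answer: -128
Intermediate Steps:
l = 0 (l = 9 + (-4 - 1*5) = 9 + (-4 - 5) = 9 - 9 = 0)
u(g) = g*(5 + g) (u(g) = (g + 0)*(g + 5) = g*(5 + g))
-16*(((-3*(-5) + u(2)) + 4) - 25) = -16*(((-3*(-5) + 2*(5 + 2)) + 4) - 25) = -16*(((15 + 2*7) + 4) - 25) = -16*(((15 + 14) + 4) - 25) = -16*((29 + 4) - 25) = -16*(33 - 25) = -16*8 = -128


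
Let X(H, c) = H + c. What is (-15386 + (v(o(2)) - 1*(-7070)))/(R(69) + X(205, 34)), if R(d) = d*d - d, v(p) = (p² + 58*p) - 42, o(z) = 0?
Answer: -8358/4931 ≈ -1.6950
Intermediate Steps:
v(p) = -42 + p² + 58*p
R(d) = d² - d
(-15386 + (v(o(2)) - 1*(-7070)))/(R(69) + X(205, 34)) = (-15386 + ((-42 + 0² + 58*0) - 1*(-7070)))/(69*(-1 + 69) + (205 + 34)) = (-15386 + ((-42 + 0 + 0) + 7070))/(69*68 + 239) = (-15386 + (-42 + 7070))/(4692 + 239) = (-15386 + 7028)/4931 = -8358*1/4931 = -8358/4931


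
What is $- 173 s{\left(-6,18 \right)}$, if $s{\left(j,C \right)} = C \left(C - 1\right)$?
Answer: $-52938$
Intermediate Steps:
$s{\left(j,C \right)} = C \left(-1 + C\right)$
$- 173 s{\left(-6,18 \right)} = - 173 \cdot 18 \left(-1 + 18\right) = - 173 \cdot 18 \cdot 17 = \left(-173\right) 306 = -52938$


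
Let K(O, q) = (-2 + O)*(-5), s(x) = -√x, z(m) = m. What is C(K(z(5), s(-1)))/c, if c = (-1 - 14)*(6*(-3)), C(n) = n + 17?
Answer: 1/135 ≈ 0.0074074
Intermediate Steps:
K(O, q) = 10 - 5*O
C(n) = 17 + n
c = 270 (c = -15*(-18) = 270)
C(K(z(5), s(-1)))/c = (17 + (10 - 5*5))/270 = (17 + (10 - 25))*(1/270) = (17 - 15)*(1/270) = 2*(1/270) = 1/135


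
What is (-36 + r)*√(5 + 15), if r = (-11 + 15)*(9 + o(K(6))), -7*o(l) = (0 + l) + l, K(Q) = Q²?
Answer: -576*√5/7 ≈ -184.00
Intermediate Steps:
o(l) = -2*l/7 (o(l) = -((0 + l) + l)/7 = -(l + l)/7 = -2*l/7)
r = -36/7 (r = (-11 + 15)*(9 - 2/7*6²) = 4*(9 - 2/7*36) = 4*(9 - 72/7) = 4*(-9/7) = -36/7 ≈ -5.1429)
(-36 + r)*√(5 + 15) = (-36 - 36/7)*√(5 + 15) = -576*√5/7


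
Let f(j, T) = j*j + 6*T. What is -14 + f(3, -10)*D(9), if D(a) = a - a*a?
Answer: 3658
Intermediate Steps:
D(a) = a - a²
f(j, T) = j² + 6*T
-14 + f(3, -10)*D(9) = -14 + (3² + 6*(-10))*(9*(1 - 1*9)) = -14 + (9 - 60)*(9*(1 - 9)) = -14 - 459*(-8) = -14 - 51*(-72) = -14 + 3672 = 3658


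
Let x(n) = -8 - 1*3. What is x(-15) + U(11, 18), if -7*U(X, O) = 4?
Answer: -81/7 ≈ -11.571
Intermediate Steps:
U(X, O) = -4/7 (U(X, O) = -1/7*4 = -4/7)
x(n) = -11 (x(n) = -8 - 3 = -11)
x(-15) + U(11, 18) = -11 - 4/7 = -81/7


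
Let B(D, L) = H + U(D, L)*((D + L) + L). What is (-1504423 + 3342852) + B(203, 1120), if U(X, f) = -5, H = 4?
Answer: 1826218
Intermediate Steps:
B(D, L) = 4 - 10*L - 5*D (B(D, L) = 4 - 5*((D + L) + L) = 4 - 5*(D + 2*L) = 4 + (-10*L - 5*D) = 4 - 10*L - 5*D)
(-1504423 + 3342852) + B(203, 1120) = (-1504423 + 3342852) + (4 - 10*1120 - 5*203) = 1838429 + (4 - 11200 - 1015) = 1838429 - 12211 = 1826218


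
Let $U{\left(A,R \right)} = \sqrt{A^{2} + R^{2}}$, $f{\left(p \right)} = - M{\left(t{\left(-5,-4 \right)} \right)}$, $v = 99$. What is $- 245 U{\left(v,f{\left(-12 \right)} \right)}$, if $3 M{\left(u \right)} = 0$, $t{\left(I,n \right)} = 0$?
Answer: $-24255$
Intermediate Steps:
$M{\left(u \right)} = 0$ ($M{\left(u \right)} = \frac{1}{3} \cdot 0 = 0$)
$f{\left(p \right)} = 0$ ($f{\left(p \right)} = \left(-1\right) 0 = 0$)
$- 245 U{\left(v,f{\left(-12 \right)} \right)} = - 245 \sqrt{99^{2} + 0^{2}} = - 245 \sqrt{9801 + 0} = - 245 \sqrt{9801} = \left(-245\right) 99 = -24255$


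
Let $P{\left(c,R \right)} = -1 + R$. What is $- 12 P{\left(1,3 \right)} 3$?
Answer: $-72$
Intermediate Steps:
$- 12 P{\left(1,3 \right)} 3 = - 12 \left(-1 + 3\right) 3 = \left(-12\right) 2 \cdot 3 = \left(-24\right) 3 = -72$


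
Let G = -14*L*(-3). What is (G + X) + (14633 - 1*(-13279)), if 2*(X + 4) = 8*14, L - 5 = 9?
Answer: 28552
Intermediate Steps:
L = 14 (L = 5 + 9 = 14)
G = 588 (G = -14*14*(-3) = -196*(-3) = 588)
X = 52 (X = -4 + (8*14)/2 = -4 + (1/2)*112 = -4 + 56 = 52)
(G + X) + (14633 - 1*(-13279)) = (588 + 52) + (14633 - 1*(-13279)) = 640 + (14633 + 13279) = 640 + 27912 = 28552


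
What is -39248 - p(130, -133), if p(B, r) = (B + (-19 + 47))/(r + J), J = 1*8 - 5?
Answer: -2551041/65 ≈ -39247.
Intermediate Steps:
J = 3 (J = 8 - 5 = 3)
p(B, r) = (28 + B)/(3 + r) (p(B, r) = (B + (-19 + 47))/(r + 3) = (B + 28)/(3 + r) = (28 + B)/(3 + r))
-39248 - p(130, -133) = -39248 - (28 + 130)/(3 - 133) = -39248 - 158/(-130) = -39248 - (-1)*158/130 = -39248 - 1*(-79/65) = -39248 + 79/65 = -2551041/65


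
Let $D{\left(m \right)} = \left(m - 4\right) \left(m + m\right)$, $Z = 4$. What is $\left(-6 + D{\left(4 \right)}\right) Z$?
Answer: $-24$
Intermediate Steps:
$D{\left(m \right)} = 2 m \left(-4 + m\right)$ ($D{\left(m \right)} = \left(-4 + m\right) 2 m = 2 m \left(-4 + m\right)$)
$\left(-6 + D{\left(4 \right)}\right) Z = \left(-6 + 2 \cdot 4 \left(-4 + 4\right)\right) 4 = \left(-6 + 2 \cdot 4 \cdot 0\right) 4 = \left(-6 + 0\right) 4 = \left(-6\right) 4 = -24$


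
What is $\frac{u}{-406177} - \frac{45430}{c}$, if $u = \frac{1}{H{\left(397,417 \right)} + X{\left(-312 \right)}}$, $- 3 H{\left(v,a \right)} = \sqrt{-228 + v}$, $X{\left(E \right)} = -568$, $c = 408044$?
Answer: $- \frac{38357323513}{344518519046} \approx -0.11134$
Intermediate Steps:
$H{\left(v,a \right)} = - \frac{\sqrt{-228 + v}}{3}$
$u = - \frac{3}{1717}$ ($u = \frac{1}{- \frac{\sqrt{-228 + 397}}{3} - 568} = \frac{1}{- \frac{\sqrt{169}}{3} - 568} = \frac{1}{\left(- \frac{1}{3}\right) 13 - 568} = \frac{1}{- \frac{13}{3} - 568} = \frac{1}{- \frac{1717}{3}} = - \frac{3}{1717} \approx -0.0017472$)
$\frac{u}{-406177} - \frac{45430}{c} = - \frac{3}{1717 \left(-406177\right)} - \frac{45430}{408044} = \left(- \frac{3}{1717}\right) \left(- \frac{1}{406177}\right) - \frac{55}{494} = \frac{3}{697405909} - \frac{55}{494} = - \frac{38357323513}{344518519046}$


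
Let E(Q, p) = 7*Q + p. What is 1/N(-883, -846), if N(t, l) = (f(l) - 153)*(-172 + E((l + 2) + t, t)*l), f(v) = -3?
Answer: -1/1711965840 ≈ -5.8412e-10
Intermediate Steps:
E(Q, p) = p + 7*Q
N(t, l) = 26832 - 156*l*(14 + 7*l + 8*t) (N(t, l) = (-3 - 153)*(-172 + (t + 7*((l + 2) + t))*l) = -156*(-172 + (t + 7*((2 + l) + t))*l) = -156*(-172 + (t + 7*(2 + l + t))*l) = -156*(-172 + (t + (14 + 7*l + 7*t))*l) = -156*(-172 + (14 + 7*l + 8*t)*l) = -156*(-172 + l*(14 + 7*l + 8*t)) = 26832 - 156*l*(14 + 7*l + 8*t))
1/N(-883, -846) = 1/(26832 - 156*(-846)*(14 + 7*(-846) + 8*(-883))) = 1/(26832 - 156*(-846)*(14 - 5922 - 7064)) = 1/(26832 - 156*(-846)*(-12972)) = 1/(26832 - 1711992672) = 1/(-1711965840) = -1/1711965840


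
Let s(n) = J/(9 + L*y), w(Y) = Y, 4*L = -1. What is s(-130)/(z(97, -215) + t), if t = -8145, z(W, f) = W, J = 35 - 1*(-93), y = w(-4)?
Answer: -4/2515 ≈ -0.0015905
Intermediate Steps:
L = -1/4 (L = (1/4)*(-1) = -1/4 ≈ -0.25000)
y = -4
J = 128 (J = 35 + 93 = 128)
s(n) = 64/5 (s(n) = 128/(9 - 1/4*(-4)) = 128/(9 + 1) = 128/10 = 128*(1/10) = 64/5)
s(-130)/(z(97, -215) + t) = 64/(5*(97 - 8145)) = (64/5)/(-8048) = (64/5)*(-1/8048) = -4/2515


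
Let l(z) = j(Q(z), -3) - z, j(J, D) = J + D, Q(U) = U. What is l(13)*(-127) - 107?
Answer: 274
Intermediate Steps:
j(J, D) = D + J
l(z) = -3 (l(z) = (-3 + z) - z = -3)
l(13)*(-127) - 107 = -3*(-127) - 107 = 381 - 107 = 274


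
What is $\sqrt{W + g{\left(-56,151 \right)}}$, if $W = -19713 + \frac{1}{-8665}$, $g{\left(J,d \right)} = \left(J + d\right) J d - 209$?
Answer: $\frac{i \sqrt{61810841082115}}{8665} \approx 907.33 i$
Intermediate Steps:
$g{\left(J,d \right)} = -209 + J d \left(J + d\right)$ ($g{\left(J,d \right)} = J \left(J + d\right) d - 209 = J d \left(J + d\right) - 209 = -209 + J d \left(J + d\right)$)
$W = - \frac{170813146}{8665}$ ($W = -19713 - \frac{1}{8665} = - \frac{170813146}{8665} \approx -19713.0$)
$\sqrt{W + g{\left(-56,151 \right)}} = \sqrt{- \frac{170813146}{8665} - \left(209 - 473536 + 1276856\right)} = \sqrt{- \frac{170813146}{8665} - 803529} = \sqrt{- \frac{7133391931}{8665}} = \frac{i \sqrt{61810841082115}}{8665}$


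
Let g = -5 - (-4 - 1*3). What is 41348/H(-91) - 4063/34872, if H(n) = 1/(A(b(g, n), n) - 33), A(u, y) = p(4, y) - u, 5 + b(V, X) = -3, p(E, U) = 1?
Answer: -34605303007/34872 ≈ -9.9235e+5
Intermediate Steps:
g = 2 (g = -5 - (-4 - 3) = -5 - 1*(-7) = -5 + 7 = 2)
b(V, X) = -8 (b(V, X) = -5 - 3 = -8)
A(u, y) = 1 - u
H(n) = -1/24 (H(n) = 1/((1 - 1*(-8)) - 33) = 1/((1 + 8) - 33) = 1/(9 - 33) = 1/(-24) = -1/24)
41348/H(-91) - 4063/34872 = 41348/(-1/24) - 4063/34872 = 41348*(-24) - 4063*1/34872 = -992352 - 4063/34872 = -34605303007/34872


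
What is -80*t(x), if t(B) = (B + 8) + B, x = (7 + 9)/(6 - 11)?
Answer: -128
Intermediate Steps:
x = -16/5 (x = 16/(-5) = 16*(-⅕) = -16/5 ≈ -3.2000)
t(B) = 8 + 2*B (t(B) = (8 + B) + B = 8 + 2*B)
-80*t(x) = -80*(8 + 2*(-16/5)) = -80*(8 - 32/5) = -80*8/5 = -128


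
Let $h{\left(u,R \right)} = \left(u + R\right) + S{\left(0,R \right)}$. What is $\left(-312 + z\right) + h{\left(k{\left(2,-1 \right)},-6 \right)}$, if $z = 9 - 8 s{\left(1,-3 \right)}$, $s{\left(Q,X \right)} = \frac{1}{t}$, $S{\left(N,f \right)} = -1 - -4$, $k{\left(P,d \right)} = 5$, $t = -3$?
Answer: $- \frac{895}{3} \approx -298.33$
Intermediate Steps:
$S{\left(N,f \right)} = 3$ ($S{\left(N,f \right)} = -1 + 4 = 3$)
$h{\left(u,R \right)} = 3 + R + u$ ($h{\left(u,R \right)} = \left(u + R\right) + 3 = \left(R + u\right) + 3 = 3 + R + u$)
$s{\left(Q,X \right)} = - \frac{1}{3}$ ($s{\left(Q,X \right)} = \frac{1}{-3} = - \frac{1}{3}$)
$z = \frac{35}{3}$ ($z = 9 - 8 \left(- \frac{1}{3}\right) = 9 - - \frac{8}{3} = 9 + \frac{8}{3} = \frac{35}{3} \approx 11.667$)
$\left(-312 + z\right) + h{\left(k{\left(2,-1 \right)},-6 \right)} = \left(-312 + \frac{35}{3}\right) + \left(3 - 6 + 5\right) = - \frac{901}{3} + 2 = - \frac{895}{3}$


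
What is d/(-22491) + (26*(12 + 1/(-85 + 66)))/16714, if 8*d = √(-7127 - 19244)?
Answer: 2951/158783 - I*√26371/179928 ≈ 0.018585 - 0.00090254*I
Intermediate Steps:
d = I*√26371/8 (d = √(-7127 - 19244)/8 = √(-26371)/8 = (I*√26371)/8 = I*√26371/8 ≈ 20.299*I)
d/(-22491) + (26*(12 + 1/(-85 + 66)))/16714 = (I*√26371/8)/(-22491) + (26*(12 + 1/(-85 + 66)))/16714 = (I*√26371/8)*(-1/22491) + (26*(12 + 1/(-19)))*(1/16714) = -I*√26371/179928 + (26*(12 - 1/19))*(1/16714) = -I*√26371/179928 + (26*(227/19))*(1/16714) = -I*√26371/179928 + (5902/19)*(1/16714) = -I*√26371/179928 + 2951/158783 = 2951/158783 - I*√26371/179928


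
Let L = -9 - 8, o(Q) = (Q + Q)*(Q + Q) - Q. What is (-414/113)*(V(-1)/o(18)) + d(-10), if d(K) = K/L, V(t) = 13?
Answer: 75147/136391 ≈ 0.55097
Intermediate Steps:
o(Q) = -Q + 4*Q**2 (o(Q) = (2*Q)*(2*Q) - Q = 4*Q**2 - Q = -Q + 4*Q**2)
L = -17
d(K) = -K/17 (d(K) = K/(-17) = K*(-1/17) = -K/17)
(-414/113)*(V(-1)/o(18)) + d(-10) = (-414/113)*(13/((18*(-1 + 4*18)))) - 1/17*(-10) = (-414*1/113)*(13/((18*(-1 + 72)))) + 10/17 = -5382/(113*(18*71)) + 10/17 = -5382/(113*1278) + 10/17 = -414/113*13/1278 + 10/17 = -299/8023 + 10/17 = 75147/136391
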